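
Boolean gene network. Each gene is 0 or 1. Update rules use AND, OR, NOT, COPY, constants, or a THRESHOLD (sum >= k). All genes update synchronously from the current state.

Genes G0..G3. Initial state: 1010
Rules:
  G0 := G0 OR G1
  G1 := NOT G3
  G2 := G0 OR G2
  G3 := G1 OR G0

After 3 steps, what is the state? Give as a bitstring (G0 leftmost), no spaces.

Step 1: G0=G0|G1=1|0=1 G1=NOT G3=NOT 0=1 G2=G0|G2=1|1=1 G3=G1|G0=0|1=1 -> 1111
Step 2: G0=G0|G1=1|1=1 G1=NOT G3=NOT 1=0 G2=G0|G2=1|1=1 G3=G1|G0=1|1=1 -> 1011
Step 3: G0=G0|G1=1|0=1 G1=NOT G3=NOT 1=0 G2=G0|G2=1|1=1 G3=G1|G0=0|1=1 -> 1011

1011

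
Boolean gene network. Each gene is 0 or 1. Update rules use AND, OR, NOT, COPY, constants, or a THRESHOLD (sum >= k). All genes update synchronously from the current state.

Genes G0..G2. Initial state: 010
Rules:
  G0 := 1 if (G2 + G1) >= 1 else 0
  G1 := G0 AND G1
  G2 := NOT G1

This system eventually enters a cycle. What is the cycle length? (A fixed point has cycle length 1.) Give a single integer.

Step 0: 010
Step 1: G0=(0+1>=1)=1 G1=G0&G1=0&1=0 G2=NOT G1=NOT 1=0 -> 100
Step 2: G0=(0+0>=1)=0 G1=G0&G1=1&0=0 G2=NOT G1=NOT 0=1 -> 001
Step 3: G0=(1+0>=1)=1 G1=G0&G1=0&0=0 G2=NOT G1=NOT 0=1 -> 101
Step 4: G0=(1+0>=1)=1 G1=G0&G1=1&0=0 G2=NOT G1=NOT 0=1 -> 101
State from step 4 equals state from step 3 -> cycle length 1

Answer: 1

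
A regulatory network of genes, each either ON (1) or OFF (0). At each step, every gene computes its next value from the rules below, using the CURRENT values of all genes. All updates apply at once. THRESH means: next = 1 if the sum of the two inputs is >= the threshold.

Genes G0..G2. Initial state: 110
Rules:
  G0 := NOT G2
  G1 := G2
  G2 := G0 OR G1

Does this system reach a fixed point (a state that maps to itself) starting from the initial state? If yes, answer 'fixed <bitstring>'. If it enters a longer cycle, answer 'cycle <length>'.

Step 0: 110
Step 1: G0=NOT G2=NOT 0=1 G1=G2=0 G2=G0|G1=1|1=1 -> 101
Step 2: G0=NOT G2=NOT 1=0 G1=G2=1 G2=G0|G1=1|0=1 -> 011
Step 3: G0=NOT G2=NOT 1=0 G1=G2=1 G2=G0|G1=0|1=1 -> 011
Fixed point reached at step 2: 011

Answer: fixed 011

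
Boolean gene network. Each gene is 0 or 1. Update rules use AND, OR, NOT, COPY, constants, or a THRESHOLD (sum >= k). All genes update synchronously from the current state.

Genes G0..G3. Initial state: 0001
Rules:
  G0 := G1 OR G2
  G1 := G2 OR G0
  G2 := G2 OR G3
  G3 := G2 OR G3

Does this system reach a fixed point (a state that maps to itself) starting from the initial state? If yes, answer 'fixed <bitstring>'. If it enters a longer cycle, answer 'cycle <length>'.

Step 0: 0001
Step 1: G0=G1|G2=0|0=0 G1=G2|G0=0|0=0 G2=G2|G3=0|1=1 G3=G2|G3=0|1=1 -> 0011
Step 2: G0=G1|G2=0|1=1 G1=G2|G0=1|0=1 G2=G2|G3=1|1=1 G3=G2|G3=1|1=1 -> 1111
Step 3: G0=G1|G2=1|1=1 G1=G2|G0=1|1=1 G2=G2|G3=1|1=1 G3=G2|G3=1|1=1 -> 1111
Fixed point reached at step 2: 1111

Answer: fixed 1111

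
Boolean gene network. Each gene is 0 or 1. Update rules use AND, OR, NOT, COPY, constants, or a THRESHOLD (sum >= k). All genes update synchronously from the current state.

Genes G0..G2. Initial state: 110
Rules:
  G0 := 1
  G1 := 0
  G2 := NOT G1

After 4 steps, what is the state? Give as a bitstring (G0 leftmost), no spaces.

Step 1: G0=1(const) G1=0(const) G2=NOT G1=NOT 1=0 -> 100
Step 2: G0=1(const) G1=0(const) G2=NOT G1=NOT 0=1 -> 101
Step 3: G0=1(const) G1=0(const) G2=NOT G1=NOT 0=1 -> 101
Step 4: G0=1(const) G1=0(const) G2=NOT G1=NOT 0=1 -> 101

101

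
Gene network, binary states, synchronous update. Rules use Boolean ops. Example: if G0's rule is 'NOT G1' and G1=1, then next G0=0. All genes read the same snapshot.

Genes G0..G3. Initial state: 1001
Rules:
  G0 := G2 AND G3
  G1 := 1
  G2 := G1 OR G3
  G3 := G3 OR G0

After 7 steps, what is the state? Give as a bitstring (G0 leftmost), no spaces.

Step 1: G0=G2&G3=0&1=0 G1=1(const) G2=G1|G3=0|1=1 G3=G3|G0=1|1=1 -> 0111
Step 2: G0=G2&G3=1&1=1 G1=1(const) G2=G1|G3=1|1=1 G3=G3|G0=1|0=1 -> 1111
Step 3: G0=G2&G3=1&1=1 G1=1(const) G2=G1|G3=1|1=1 G3=G3|G0=1|1=1 -> 1111
Step 4: G0=G2&G3=1&1=1 G1=1(const) G2=G1|G3=1|1=1 G3=G3|G0=1|1=1 -> 1111
Step 5: G0=G2&G3=1&1=1 G1=1(const) G2=G1|G3=1|1=1 G3=G3|G0=1|1=1 -> 1111
Step 6: G0=G2&G3=1&1=1 G1=1(const) G2=G1|G3=1|1=1 G3=G3|G0=1|1=1 -> 1111
Step 7: G0=G2&G3=1&1=1 G1=1(const) G2=G1|G3=1|1=1 G3=G3|G0=1|1=1 -> 1111

1111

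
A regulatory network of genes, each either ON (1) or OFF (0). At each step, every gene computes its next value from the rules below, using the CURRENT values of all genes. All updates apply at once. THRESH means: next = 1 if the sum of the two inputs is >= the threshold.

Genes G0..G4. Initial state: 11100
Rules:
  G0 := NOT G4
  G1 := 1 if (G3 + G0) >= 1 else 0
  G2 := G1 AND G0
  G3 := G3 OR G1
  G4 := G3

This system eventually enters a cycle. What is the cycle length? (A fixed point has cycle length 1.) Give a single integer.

Answer: 1

Derivation:
Step 0: 11100
Step 1: G0=NOT G4=NOT 0=1 G1=(0+1>=1)=1 G2=G1&G0=1&1=1 G3=G3|G1=0|1=1 G4=G3=0 -> 11110
Step 2: G0=NOT G4=NOT 0=1 G1=(1+1>=1)=1 G2=G1&G0=1&1=1 G3=G3|G1=1|1=1 G4=G3=1 -> 11111
Step 3: G0=NOT G4=NOT 1=0 G1=(1+1>=1)=1 G2=G1&G0=1&1=1 G3=G3|G1=1|1=1 G4=G3=1 -> 01111
Step 4: G0=NOT G4=NOT 1=0 G1=(1+0>=1)=1 G2=G1&G0=1&0=0 G3=G3|G1=1|1=1 G4=G3=1 -> 01011
Step 5: G0=NOT G4=NOT 1=0 G1=(1+0>=1)=1 G2=G1&G0=1&0=0 G3=G3|G1=1|1=1 G4=G3=1 -> 01011
State from step 5 equals state from step 4 -> cycle length 1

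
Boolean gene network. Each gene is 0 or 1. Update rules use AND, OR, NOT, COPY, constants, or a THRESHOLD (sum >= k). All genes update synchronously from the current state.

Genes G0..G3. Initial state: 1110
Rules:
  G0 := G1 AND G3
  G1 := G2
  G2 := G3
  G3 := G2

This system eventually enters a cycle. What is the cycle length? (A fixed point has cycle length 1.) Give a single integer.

Answer: 2

Derivation:
Step 0: 1110
Step 1: G0=G1&G3=1&0=0 G1=G2=1 G2=G3=0 G3=G2=1 -> 0101
Step 2: G0=G1&G3=1&1=1 G1=G2=0 G2=G3=1 G3=G2=0 -> 1010
Step 3: G0=G1&G3=0&0=0 G1=G2=1 G2=G3=0 G3=G2=1 -> 0101
State from step 3 equals state from step 1 -> cycle length 2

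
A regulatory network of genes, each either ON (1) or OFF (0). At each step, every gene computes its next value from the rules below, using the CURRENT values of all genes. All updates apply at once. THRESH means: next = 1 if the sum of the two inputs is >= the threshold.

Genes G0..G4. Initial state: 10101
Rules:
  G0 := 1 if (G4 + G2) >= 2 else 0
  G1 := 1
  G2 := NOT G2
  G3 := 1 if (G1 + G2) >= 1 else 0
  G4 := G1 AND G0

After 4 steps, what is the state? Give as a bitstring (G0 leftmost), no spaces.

Step 1: G0=(1+1>=2)=1 G1=1(const) G2=NOT G2=NOT 1=0 G3=(0+1>=1)=1 G4=G1&G0=0&1=0 -> 11010
Step 2: G0=(0+0>=2)=0 G1=1(const) G2=NOT G2=NOT 0=1 G3=(1+0>=1)=1 G4=G1&G0=1&1=1 -> 01111
Step 3: G0=(1+1>=2)=1 G1=1(const) G2=NOT G2=NOT 1=0 G3=(1+1>=1)=1 G4=G1&G0=1&0=0 -> 11010
Step 4: G0=(0+0>=2)=0 G1=1(const) G2=NOT G2=NOT 0=1 G3=(1+0>=1)=1 G4=G1&G0=1&1=1 -> 01111

01111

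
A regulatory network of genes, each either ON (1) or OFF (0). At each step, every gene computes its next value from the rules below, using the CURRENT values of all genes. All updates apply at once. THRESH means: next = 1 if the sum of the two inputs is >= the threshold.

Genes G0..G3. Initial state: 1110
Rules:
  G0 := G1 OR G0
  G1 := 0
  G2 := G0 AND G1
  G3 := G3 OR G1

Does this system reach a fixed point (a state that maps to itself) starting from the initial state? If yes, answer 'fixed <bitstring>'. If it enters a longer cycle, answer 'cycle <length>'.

Step 0: 1110
Step 1: G0=G1|G0=1|1=1 G1=0(const) G2=G0&G1=1&1=1 G3=G3|G1=0|1=1 -> 1011
Step 2: G0=G1|G0=0|1=1 G1=0(const) G2=G0&G1=1&0=0 G3=G3|G1=1|0=1 -> 1001
Step 3: G0=G1|G0=0|1=1 G1=0(const) G2=G0&G1=1&0=0 G3=G3|G1=1|0=1 -> 1001
Fixed point reached at step 2: 1001

Answer: fixed 1001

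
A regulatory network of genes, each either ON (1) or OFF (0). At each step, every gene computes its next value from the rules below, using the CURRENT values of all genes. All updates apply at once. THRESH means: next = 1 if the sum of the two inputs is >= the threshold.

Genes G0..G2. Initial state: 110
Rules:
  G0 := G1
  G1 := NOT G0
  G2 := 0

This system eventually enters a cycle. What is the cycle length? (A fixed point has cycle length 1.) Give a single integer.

Answer: 4

Derivation:
Step 0: 110
Step 1: G0=G1=1 G1=NOT G0=NOT 1=0 G2=0(const) -> 100
Step 2: G0=G1=0 G1=NOT G0=NOT 1=0 G2=0(const) -> 000
Step 3: G0=G1=0 G1=NOT G0=NOT 0=1 G2=0(const) -> 010
Step 4: G0=G1=1 G1=NOT G0=NOT 0=1 G2=0(const) -> 110
State from step 4 equals state from step 0 -> cycle length 4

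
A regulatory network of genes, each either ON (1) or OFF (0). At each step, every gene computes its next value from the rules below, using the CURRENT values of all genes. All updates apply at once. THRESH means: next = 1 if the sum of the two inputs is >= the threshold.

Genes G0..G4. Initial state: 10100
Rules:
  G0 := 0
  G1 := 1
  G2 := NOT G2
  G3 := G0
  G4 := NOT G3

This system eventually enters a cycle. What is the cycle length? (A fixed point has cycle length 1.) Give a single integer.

Answer: 2

Derivation:
Step 0: 10100
Step 1: G0=0(const) G1=1(const) G2=NOT G2=NOT 1=0 G3=G0=1 G4=NOT G3=NOT 0=1 -> 01011
Step 2: G0=0(const) G1=1(const) G2=NOT G2=NOT 0=1 G3=G0=0 G4=NOT G3=NOT 1=0 -> 01100
Step 3: G0=0(const) G1=1(const) G2=NOT G2=NOT 1=0 G3=G0=0 G4=NOT G3=NOT 0=1 -> 01001
Step 4: G0=0(const) G1=1(const) G2=NOT G2=NOT 0=1 G3=G0=0 G4=NOT G3=NOT 0=1 -> 01101
Step 5: G0=0(const) G1=1(const) G2=NOT G2=NOT 1=0 G3=G0=0 G4=NOT G3=NOT 0=1 -> 01001
State from step 5 equals state from step 3 -> cycle length 2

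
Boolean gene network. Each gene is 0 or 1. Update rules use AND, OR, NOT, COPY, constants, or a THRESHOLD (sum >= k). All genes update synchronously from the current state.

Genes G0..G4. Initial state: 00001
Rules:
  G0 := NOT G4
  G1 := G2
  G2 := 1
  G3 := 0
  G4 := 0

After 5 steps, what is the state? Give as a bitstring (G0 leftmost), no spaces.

Step 1: G0=NOT G4=NOT 1=0 G1=G2=0 G2=1(const) G3=0(const) G4=0(const) -> 00100
Step 2: G0=NOT G4=NOT 0=1 G1=G2=1 G2=1(const) G3=0(const) G4=0(const) -> 11100
Step 3: G0=NOT G4=NOT 0=1 G1=G2=1 G2=1(const) G3=0(const) G4=0(const) -> 11100
Step 4: G0=NOT G4=NOT 0=1 G1=G2=1 G2=1(const) G3=0(const) G4=0(const) -> 11100
Step 5: G0=NOT G4=NOT 0=1 G1=G2=1 G2=1(const) G3=0(const) G4=0(const) -> 11100

11100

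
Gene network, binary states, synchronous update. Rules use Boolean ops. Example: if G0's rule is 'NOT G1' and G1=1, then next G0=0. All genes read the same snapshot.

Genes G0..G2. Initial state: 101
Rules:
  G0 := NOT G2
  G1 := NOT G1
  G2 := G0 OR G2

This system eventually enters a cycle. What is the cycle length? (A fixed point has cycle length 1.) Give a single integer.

Answer: 2

Derivation:
Step 0: 101
Step 1: G0=NOT G2=NOT 1=0 G1=NOT G1=NOT 0=1 G2=G0|G2=1|1=1 -> 011
Step 2: G0=NOT G2=NOT 1=0 G1=NOT G1=NOT 1=0 G2=G0|G2=0|1=1 -> 001
Step 3: G0=NOT G2=NOT 1=0 G1=NOT G1=NOT 0=1 G2=G0|G2=0|1=1 -> 011
State from step 3 equals state from step 1 -> cycle length 2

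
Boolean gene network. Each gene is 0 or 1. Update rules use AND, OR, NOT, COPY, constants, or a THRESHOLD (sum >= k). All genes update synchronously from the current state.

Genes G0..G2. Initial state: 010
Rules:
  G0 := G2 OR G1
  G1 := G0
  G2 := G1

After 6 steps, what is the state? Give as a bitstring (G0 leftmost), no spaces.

Step 1: G0=G2|G1=0|1=1 G1=G0=0 G2=G1=1 -> 101
Step 2: G0=G2|G1=1|0=1 G1=G0=1 G2=G1=0 -> 110
Step 3: G0=G2|G1=0|1=1 G1=G0=1 G2=G1=1 -> 111
Step 4: G0=G2|G1=1|1=1 G1=G0=1 G2=G1=1 -> 111
Step 5: G0=G2|G1=1|1=1 G1=G0=1 G2=G1=1 -> 111
Step 6: G0=G2|G1=1|1=1 G1=G0=1 G2=G1=1 -> 111

111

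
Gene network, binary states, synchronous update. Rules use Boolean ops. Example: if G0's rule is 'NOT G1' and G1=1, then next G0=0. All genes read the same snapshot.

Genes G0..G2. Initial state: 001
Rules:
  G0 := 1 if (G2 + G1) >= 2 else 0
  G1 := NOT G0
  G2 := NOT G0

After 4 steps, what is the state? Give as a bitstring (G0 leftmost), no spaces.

Step 1: G0=(1+0>=2)=0 G1=NOT G0=NOT 0=1 G2=NOT G0=NOT 0=1 -> 011
Step 2: G0=(1+1>=2)=1 G1=NOT G0=NOT 0=1 G2=NOT G0=NOT 0=1 -> 111
Step 3: G0=(1+1>=2)=1 G1=NOT G0=NOT 1=0 G2=NOT G0=NOT 1=0 -> 100
Step 4: G0=(0+0>=2)=0 G1=NOT G0=NOT 1=0 G2=NOT G0=NOT 1=0 -> 000

000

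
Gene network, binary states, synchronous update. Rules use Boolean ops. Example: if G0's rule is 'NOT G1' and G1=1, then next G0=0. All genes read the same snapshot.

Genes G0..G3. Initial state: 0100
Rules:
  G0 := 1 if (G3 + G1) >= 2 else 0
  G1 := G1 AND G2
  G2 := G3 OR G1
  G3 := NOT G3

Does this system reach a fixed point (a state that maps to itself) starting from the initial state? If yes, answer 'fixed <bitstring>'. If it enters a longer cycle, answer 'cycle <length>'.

Step 0: 0100
Step 1: G0=(0+1>=2)=0 G1=G1&G2=1&0=0 G2=G3|G1=0|1=1 G3=NOT G3=NOT 0=1 -> 0011
Step 2: G0=(1+0>=2)=0 G1=G1&G2=0&1=0 G2=G3|G1=1|0=1 G3=NOT G3=NOT 1=0 -> 0010
Step 3: G0=(0+0>=2)=0 G1=G1&G2=0&1=0 G2=G3|G1=0|0=0 G3=NOT G3=NOT 0=1 -> 0001
Step 4: G0=(1+0>=2)=0 G1=G1&G2=0&0=0 G2=G3|G1=1|0=1 G3=NOT G3=NOT 1=0 -> 0010
Cycle of length 2 starting at step 2 -> no fixed point

Answer: cycle 2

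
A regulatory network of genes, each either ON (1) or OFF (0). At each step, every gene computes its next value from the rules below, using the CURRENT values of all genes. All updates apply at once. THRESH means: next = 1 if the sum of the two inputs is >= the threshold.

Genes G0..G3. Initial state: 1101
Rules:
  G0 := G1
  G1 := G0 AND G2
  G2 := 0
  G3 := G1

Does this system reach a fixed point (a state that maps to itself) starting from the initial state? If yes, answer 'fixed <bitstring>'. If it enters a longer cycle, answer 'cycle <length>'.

Step 0: 1101
Step 1: G0=G1=1 G1=G0&G2=1&0=0 G2=0(const) G3=G1=1 -> 1001
Step 2: G0=G1=0 G1=G0&G2=1&0=0 G2=0(const) G3=G1=0 -> 0000
Step 3: G0=G1=0 G1=G0&G2=0&0=0 G2=0(const) G3=G1=0 -> 0000
Fixed point reached at step 2: 0000

Answer: fixed 0000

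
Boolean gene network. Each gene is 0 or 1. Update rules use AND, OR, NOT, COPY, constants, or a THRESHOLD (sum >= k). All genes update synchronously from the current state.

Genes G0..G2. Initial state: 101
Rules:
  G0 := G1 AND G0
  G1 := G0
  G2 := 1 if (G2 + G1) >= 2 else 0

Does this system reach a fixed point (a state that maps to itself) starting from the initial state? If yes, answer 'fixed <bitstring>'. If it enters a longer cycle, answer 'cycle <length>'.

Step 0: 101
Step 1: G0=G1&G0=0&1=0 G1=G0=1 G2=(1+0>=2)=0 -> 010
Step 2: G0=G1&G0=1&0=0 G1=G0=0 G2=(0+1>=2)=0 -> 000
Step 3: G0=G1&G0=0&0=0 G1=G0=0 G2=(0+0>=2)=0 -> 000
Fixed point reached at step 2: 000

Answer: fixed 000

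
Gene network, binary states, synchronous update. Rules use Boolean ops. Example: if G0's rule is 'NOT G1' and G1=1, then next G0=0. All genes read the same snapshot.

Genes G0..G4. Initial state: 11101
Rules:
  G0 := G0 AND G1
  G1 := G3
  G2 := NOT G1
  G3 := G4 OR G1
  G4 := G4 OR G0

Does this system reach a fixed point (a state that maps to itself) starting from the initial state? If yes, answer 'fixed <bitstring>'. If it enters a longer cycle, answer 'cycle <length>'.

Step 0: 11101
Step 1: G0=G0&G1=1&1=1 G1=G3=0 G2=NOT G1=NOT 1=0 G3=G4|G1=1|1=1 G4=G4|G0=1|1=1 -> 10011
Step 2: G0=G0&G1=1&0=0 G1=G3=1 G2=NOT G1=NOT 0=1 G3=G4|G1=1|0=1 G4=G4|G0=1|1=1 -> 01111
Step 3: G0=G0&G1=0&1=0 G1=G3=1 G2=NOT G1=NOT 1=0 G3=G4|G1=1|1=1 G4=G4|G0=1|0=1 -> 01011
Step 4: G0=G0&G1=0&1=0 G1=G3=1 G2=NOT G1=NOT 1=0 G3=G4|G1=1|1=1 G4=G4|G0=1|0=1 -> 01011
Fixed point reached at step 3: 01011

Answer: fixed 01011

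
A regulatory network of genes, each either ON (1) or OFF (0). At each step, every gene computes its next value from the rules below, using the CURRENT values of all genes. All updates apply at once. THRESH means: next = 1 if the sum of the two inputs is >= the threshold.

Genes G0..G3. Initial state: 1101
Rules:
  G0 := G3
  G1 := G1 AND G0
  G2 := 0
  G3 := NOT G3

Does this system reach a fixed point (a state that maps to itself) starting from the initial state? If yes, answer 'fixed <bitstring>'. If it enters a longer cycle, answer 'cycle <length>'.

Step 0: 1101
Step 1: G0=G3=1 G1=G1&G0=1&1=1 G2=0(const) G3=NOT G3=NOT 1=0 -> 1100
Step 2: G0=G3=0 G1=G1&G0=1&1=1 G2=0(const) G3=NOT G3=NOT 0=1 -> 0101
Step 3: G0=G3=1 G1=G1&G0=1&0=0 G2=0(const) G3=NOT G3=NOT 1=0 -> 1000
Step 4: G0=G3=0 G1=G1&G0=0&1=0 G2=0(const) G3=NOT G3=NOT 0=1 -> 0001
Step 5: G0=G3=1 G1=G1&G0=0&0=0 G2=0(const) G3=NOT G3=NOT 1=0 -> 1000
Cycle of length 2 starting at step 3 -> no fixed point

Answer: cycle 2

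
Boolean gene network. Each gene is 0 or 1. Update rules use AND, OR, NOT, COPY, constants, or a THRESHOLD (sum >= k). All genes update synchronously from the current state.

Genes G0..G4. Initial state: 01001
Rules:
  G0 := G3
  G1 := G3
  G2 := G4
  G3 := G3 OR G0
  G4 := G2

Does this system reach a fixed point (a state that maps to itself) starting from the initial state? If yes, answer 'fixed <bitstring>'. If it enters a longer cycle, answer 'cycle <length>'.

Answer: cycle 2

Derivation:
Step 0: 01001
Step 1: G0=G3=0 G1=G3=0 G2=G4=1 G3=G3|G0=0|0=0 G4=G2=0 -> 00100
Step 2: G0=G3=0 G1=G3=0 G2=G4=0 G3=G3|G0=0|0=0 G4=G2=1 -> 00001
Step 3: G0=G3=0 G1=G3=0 G2=G4=1 G3=G3|G0=0|0=0 G4=G2=0 -> 00100
Cycle of length 2 starting at step 1 -> no fixed point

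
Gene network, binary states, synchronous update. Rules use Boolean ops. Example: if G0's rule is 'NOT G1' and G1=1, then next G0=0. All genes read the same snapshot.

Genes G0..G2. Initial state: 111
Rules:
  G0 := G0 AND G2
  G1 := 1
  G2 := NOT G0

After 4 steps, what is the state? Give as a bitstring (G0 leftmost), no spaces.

Step 1: G0=G0&G2=1&1=1 G1=1(const) G2=NOT G0=NOT 1=0 -> 110
Step 2: G0=G0&G2=1&0=0 G1=1(const) G2=NOT G0=NOT 1=0 -> 010
Step 3: G0=G0&G2=0&0=0 G1=1(const) G2=NOT G0=NOT 0=1 -> 011
Step 4: G0=G0&G2=0&1=0 G1=1(const) G2=NOT G0=NOT 0=1 -> 011

011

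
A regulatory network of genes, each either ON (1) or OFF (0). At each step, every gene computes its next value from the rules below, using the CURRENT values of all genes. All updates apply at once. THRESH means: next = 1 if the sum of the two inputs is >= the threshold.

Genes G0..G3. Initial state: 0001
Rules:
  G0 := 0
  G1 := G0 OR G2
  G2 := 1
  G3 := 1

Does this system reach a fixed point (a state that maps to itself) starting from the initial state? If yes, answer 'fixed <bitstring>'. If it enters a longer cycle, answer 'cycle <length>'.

Answer: fixed 0111

Derivation:
Step 0: 0001
Step 1: G0=0(const) G1=G0|G2=0|0=0 G2=1(const) G3=1(const) -> 0011
Step 2: G0=0(const) G1=G0|G2=0|1=1 G2=1(const) G3=1(const) -> 0111
Step 3: G0=0(const) G1=G0|G2=0|1=1 G2=1(const) G3=1(const) -> 0111
Fixed point reached at step 2: 0111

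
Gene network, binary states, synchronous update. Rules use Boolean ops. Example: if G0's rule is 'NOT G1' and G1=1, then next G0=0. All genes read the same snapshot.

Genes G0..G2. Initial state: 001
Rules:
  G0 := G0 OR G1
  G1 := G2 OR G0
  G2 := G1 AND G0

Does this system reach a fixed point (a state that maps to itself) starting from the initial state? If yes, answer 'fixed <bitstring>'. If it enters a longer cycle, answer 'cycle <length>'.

Step 0: 001
Step 1: G0=G0|G1=0|0=0 G1=G2|G0=1|0=1 G2=G1&G0=0&0=0 -> 010
Step 2: G0=G0|G1=0|1=1 G1=G2|G0=0|0=0 G2=G1&G0=1&0=0 -> 100
Step 3: G0=G0|G1=1|0=1 G1=G2|G0=0|1=1 G2=G1&G0=0&1=0 -> 110
Step 4: G0=G0|G1=1|1=1 G1=G2|G0=0|1=1 G2=G1&G0=1&1=1 -> 111
Step 5: G0=G0|G1=1|1=1 G1=G2|G0=1|1=1 G2=G1&G0=1&1=1 -> 111
Fixed point reached at step 4: 111

Answer: fixed 111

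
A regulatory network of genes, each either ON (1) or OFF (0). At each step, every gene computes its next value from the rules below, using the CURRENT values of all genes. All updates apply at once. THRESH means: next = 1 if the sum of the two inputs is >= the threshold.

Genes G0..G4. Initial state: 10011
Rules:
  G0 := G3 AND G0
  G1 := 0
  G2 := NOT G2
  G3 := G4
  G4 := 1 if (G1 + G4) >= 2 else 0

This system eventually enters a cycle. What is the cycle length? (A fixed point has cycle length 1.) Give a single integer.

Step 0: 10011
Step 1: G0=G3&G0=1&1=1 G1=0(const) G2=NOT G2=NOT 0=1 G3=G4=1 G4=(0+1>=2)=0 -> 10110
Step 2: G0=G3&G0=1&1=1 G1=0(const) G2=NOT G2=NOT 1=0 G3=G4=0 G4=(0+0>=2)=0 -> 10000
Step 3: G0=G3&G0=0&1=0 G1=0(const) G2=NOT G2=NOT 0=1 G3=G4=0 G4=(0+0>=2)=0 -> 00100
Step 4: G0=G3&G0=0&0=0 G1=0(const) G2=NOT G2=NOT 1=0 G3=G4=0 G4=(0+0>=2)=0 -> 00000
Step 5: G0=G3&G0=0&0=0 G1=0(const) G2=NOT G2=NOT 0=1 G3=G4=0 G4=(0+0>=2)=0 -> 00100
State from step 5 equals state from step 3 -> cycle length 2

Answer: 2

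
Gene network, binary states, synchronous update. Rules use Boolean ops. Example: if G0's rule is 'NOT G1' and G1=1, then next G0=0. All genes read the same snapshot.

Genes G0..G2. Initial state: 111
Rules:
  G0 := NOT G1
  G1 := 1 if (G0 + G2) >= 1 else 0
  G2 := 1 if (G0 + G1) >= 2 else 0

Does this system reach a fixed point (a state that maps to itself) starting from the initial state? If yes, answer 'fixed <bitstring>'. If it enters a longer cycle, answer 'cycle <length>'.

Step 0: 111
Step 1: G0=NOT G1=NOT 1=0 G1=(1+1>=1)=1 G2=(1+1>=2)=1 -> 011
Step 2: G0=NOT G1=NOT 1=0 G1=(0+1>=1)=1 G2=(0+1>=2)=0 -> 010
Step 3: G0=NOT G1=NOT 1=0 G1=(0+0>=1)=0 G2=(0+1>=2)=0 -> 000
Step 4: G0=NOT G1=NOT 0=1 G1=(0+0>=1)=0 G2=(0+0>=2)=0 -> 100
Step 5: G0=NOT G1=NOT 0=1 G1=(1+0>=1)=1 G2=(1+0>=2)=0 -> 110
Step 6: G0=NOT G1=NOT 1=0 G1=(1+0>=1)=1 G2=(1+1>=2)=1 -> 011
Cycle of length 5 starting at step 1 -> no fixed point

Answer: cycle 5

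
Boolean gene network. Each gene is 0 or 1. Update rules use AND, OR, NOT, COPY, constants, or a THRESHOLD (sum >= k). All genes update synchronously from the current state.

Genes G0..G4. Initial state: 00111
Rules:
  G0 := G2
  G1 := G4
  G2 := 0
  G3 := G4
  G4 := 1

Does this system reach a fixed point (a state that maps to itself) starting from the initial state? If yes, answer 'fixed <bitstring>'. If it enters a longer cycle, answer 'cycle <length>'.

Step 0: 00111
Step 1: G0=G2=1 G1=G4=1 G2=0(const) G3=G4=1 G4=1(const) -> 11011
Step 2: G0=G2=0 G1=G4=1 G2=0(const) G3=G4=1 G4=1(const) -> 01011
Step 3: G0=G2=0 G1=G4=1 G2=0(const) G3=G4=1 G4=1(const) -> 01011
Fixed point reached at step 2: 01011

Answer: fixed 01011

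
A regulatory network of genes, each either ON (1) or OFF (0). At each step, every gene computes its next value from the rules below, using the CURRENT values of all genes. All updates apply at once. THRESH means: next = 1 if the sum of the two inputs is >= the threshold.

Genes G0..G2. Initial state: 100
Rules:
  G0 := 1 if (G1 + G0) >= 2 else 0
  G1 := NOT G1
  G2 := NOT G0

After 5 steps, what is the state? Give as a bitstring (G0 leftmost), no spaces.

Step 1: G0=(0+1>=2)=0 G1=NOT G1=NOT 0=1 G2=NOT G0=NOT 1=0 -> 010
Step 2: G0=(1+0>=2)=0 G1=NOT G1=NOT 1=0 G2=NOT G0=NOT 0=1 -> 001
Step 3: G0=(0+0>=2)=0 G1=NOT G1=NOT 0=1 G2=NOT G0=NOT 0=1 -> 011
Step 4: G0=(1+0>=2)=0 G1=NOT G1=NOT 1=0 G2=NOT G0=NOT 0=1 -> 001
Step 5: G0=(0+0>=2)=0 G1=NOT G1=NOT 0=1 G2=NOT G0=NOT 0=1 -> 011

011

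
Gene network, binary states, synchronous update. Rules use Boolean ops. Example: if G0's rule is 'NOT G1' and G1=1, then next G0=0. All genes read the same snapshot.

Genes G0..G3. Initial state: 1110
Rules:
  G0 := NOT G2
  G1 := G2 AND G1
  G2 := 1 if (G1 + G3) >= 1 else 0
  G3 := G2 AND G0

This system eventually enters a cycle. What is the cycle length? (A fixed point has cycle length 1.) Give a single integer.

Step 0: 1110
Step 1: G0=NOT G2=NOT 1=0 G1=G2&G1=1&1=1 G2=(1+0>=1)=1 G3=G2&G0=1&1=1 -> 0111
Step 2: G0=NOT G2=NOT 1=0 G1=G2&G1=1&1=1 G2=(1+1>=1)=1 G3=G2&G0=1&0=0 -> 0110
Step 3: G0=NOT G2=NOT 1=0 G1=G2&G1=1&1=1 G2=(1+0>=1)=1 G3=G2&G0=1&0=0 -> 0110
State from step 3 equals state from step 2 -> cycle length 1

Answer: 1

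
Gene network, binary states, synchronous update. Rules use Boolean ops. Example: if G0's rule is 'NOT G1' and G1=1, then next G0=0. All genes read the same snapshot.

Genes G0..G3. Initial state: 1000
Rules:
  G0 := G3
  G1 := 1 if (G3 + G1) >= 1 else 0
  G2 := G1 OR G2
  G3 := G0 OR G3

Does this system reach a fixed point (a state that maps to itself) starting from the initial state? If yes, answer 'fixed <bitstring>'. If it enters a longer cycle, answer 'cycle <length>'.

Step 0: 1000
Step 1: G0=G3=0 G1=(0+0>=1)=0 G2=G1|G2=0|0=0 G3=G0|G3=1|0=1 -> 0001
Step 2: G0=G3=1 G1=(1+0>=1)=1 G2=G1|G2=0|0=0 G3=G0|G3=0|1=1 -> 1101
Step 3: G0=G3=1 G1=(1+1>=1)=1 G2=G1|G2=1|0=1 G3=G0|G3=1|1=1 -> 1111
Step 4: G0=G3=1 G1=(1+1>=1)=1 G2=G1|G2=1|1=1 G3=G0|G3=1|1=1 -> 1111
Fixed point reached at step 3: 1111

Answer: fixed 1111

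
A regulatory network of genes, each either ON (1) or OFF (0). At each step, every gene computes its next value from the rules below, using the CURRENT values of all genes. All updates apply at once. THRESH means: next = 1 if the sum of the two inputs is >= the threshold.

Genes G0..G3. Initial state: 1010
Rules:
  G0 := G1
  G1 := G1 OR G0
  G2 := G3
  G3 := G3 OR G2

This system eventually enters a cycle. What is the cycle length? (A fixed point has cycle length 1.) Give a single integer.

Step 0: 1010
Step 1: G0=G1=0 G1=G1|G0=0|1=1 G2=G3=0 G3=G3|G2=0|1=1 -> 0101
Step 2: G0=G1=1 G1=G1|G0=1|0=1 G2=G3=1 G3=G3|G2=1|0=1 -> 1111
Step 3: G0=G1=1 G1=G1|G0=1|1=1 G2=G3=1 G3=G3|G2=1|1=1 -> 1111
State from step 3 equals state from step 2 -> cycle length 1

Answer: 1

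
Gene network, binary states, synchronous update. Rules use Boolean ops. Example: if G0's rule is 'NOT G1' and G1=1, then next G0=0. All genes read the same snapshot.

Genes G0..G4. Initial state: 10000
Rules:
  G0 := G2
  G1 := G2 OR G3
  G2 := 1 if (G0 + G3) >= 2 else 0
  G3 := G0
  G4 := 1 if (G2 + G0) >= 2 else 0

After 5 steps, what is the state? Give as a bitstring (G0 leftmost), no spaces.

Step 1: G0=G2=0 G1=G2|G3=0|0=0 G2=(1+0>=2)=0 G3=G0=1 G4=(0+1>=2)=0 -> 00010
Step 2: G0=G2=0 G1=G2|G3=0|1=1 G2=(0+1>=2)=0 G3=G0=0 G4=(0+0>=2)=0 -> 01000
Step 3: G0=G2=0 G1=G2|G3=0|0=0 G2=(0+0>=2)=0 G3=G0=0 G4=(0+0>=2)=0 -> 00000
Step 4: G0=G2=0 G1=G2|G3=0|0=0 G2=(0+0>=2)=0 G3=G0=0 G4=(0+0>=2)=0 -> 00000
Step 5: G0=G2=0 G1=G2|G3=0|0=0 G2=(0+0>=2)=0 G3=G0=0 G4=(0+0>=2)=0 -> 00000

00000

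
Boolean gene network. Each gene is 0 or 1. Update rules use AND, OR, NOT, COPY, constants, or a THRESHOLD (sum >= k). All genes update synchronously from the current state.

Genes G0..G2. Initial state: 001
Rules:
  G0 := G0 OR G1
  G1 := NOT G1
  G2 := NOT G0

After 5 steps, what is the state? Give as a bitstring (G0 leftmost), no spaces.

Step 1: G0=G0|G1=0|0=0 G1=NOT G1=NOT 0=1 G2=NOT G0=NOT 0=1 -> 011
Step 2: G0=G0|G1=0|1=1 G1=NOT G1=NOT 1=0 G2=NOT G0=NOT 0=1 -> 101
Step 3: G0=G0|G1=1|0=1 G1=NOT G1=NOT 0=1 G2=NOT G0=NOT 1=0 -> 110
Step 4: G0=G0|G1=1|1=1 G1=NOT G1=NOT 1=0 G2=NOT G0=NOT 1=0 -> 100
Step 5: G0=G0|G1=1|0=1 G1=NOT G1=NOT 0=1 G2=NOT G0=NOT 1=0 -> 110

110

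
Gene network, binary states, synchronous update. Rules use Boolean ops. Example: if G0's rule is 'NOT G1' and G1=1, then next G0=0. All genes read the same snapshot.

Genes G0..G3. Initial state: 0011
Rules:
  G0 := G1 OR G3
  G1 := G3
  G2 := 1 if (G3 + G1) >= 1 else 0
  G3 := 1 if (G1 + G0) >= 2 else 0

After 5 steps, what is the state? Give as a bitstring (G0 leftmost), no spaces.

Step 1: G0=G1|G3=0|1=1 G1=G3=1 G2=(1+0>=1)=1 G3=(0+0>=2)=0 -> 1110
Step 2: G0=G1|G3=1|0=1 G1=G3=0 G2=(0+1>=1)=1 G3=(1+1>=2)=1 -> 1011
Step 3: G0=G1|G3=0|1=1 G1=G3=1 G2=(1+0>=1)=1 G3=(0+1>=2)=0 -> 1110
Step 4: G0=G1|G3=1|0=1 G1=G3=0 G2=(0+1>=1)=1 G3=(1+1>=2)=1 -> 1011
Step 5: G0=G1|G3=0|1=1 G1=G3=1 G2=(1+0>=1)=1 G3=(0+1>=2)=0 -> 1110

1110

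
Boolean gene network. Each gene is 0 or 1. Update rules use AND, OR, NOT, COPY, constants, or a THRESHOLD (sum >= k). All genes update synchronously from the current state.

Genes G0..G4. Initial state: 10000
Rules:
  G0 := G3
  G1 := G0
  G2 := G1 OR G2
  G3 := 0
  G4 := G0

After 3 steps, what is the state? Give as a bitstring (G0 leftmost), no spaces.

Step 1: G0=G3=0 G1=G0=1 G2=G1|G2=0|0=0 G3=0(const) G4=G0=1 -> 01001
Step 2: G0=G3=0 G1=G0=0 G2=G1|G2=1|0=1 G3=0(const) G4=G0=0 -> 00100
Step 3: G0=G3=0 G1=G0=0 G2=G1|G2=0|1=1 G3=0(const) G4=G0=0 -> 00100

00100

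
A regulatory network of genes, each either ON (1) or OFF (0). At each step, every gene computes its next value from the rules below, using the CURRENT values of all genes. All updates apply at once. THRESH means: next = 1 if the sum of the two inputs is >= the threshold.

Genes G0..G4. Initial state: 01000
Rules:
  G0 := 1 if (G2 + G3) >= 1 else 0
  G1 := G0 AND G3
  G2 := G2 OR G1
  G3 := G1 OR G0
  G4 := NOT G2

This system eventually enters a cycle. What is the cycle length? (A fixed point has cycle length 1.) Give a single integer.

Step 0: 01000
Step 1: G0=(0+0>=1)=0 G1=G0&G3=0&0=0 G2=G2|G1=0|1=1 G3=G1|G0=1|0=1 G4=NOT G2=NOT 0=1 -> 00111
Step 2: G0=(1+1>=1)=1 G1=G0&G3=0&1=0 G2=G2|G1=1|0=1 G3=G1|G0=0|0=0 G4=NOT G2=NOT 1=0 -> 10100
Step 3: G0=(1+0>=1)=1 G1=G0&G3=1&0=0 G2=G2|G1=1|0=1 G3=G1|G0=0|1=1 G4=NOT G2=NOT 1=0 -> 10110
Step 4: G0=(1+1>=1)=1 G1=G0&G3=1&1=1 G2=G2|G1=1|0=1 G3=G1|G0=0|1=1 G4=NOT G2=NOT 1=0 -> 11110
Step 5: G0=(1+1>=1)=1 G1=G0&G3=1&1=1 G2=G2|G1=1|1=1 G3=G1|G0=1|1=1 G4=NOT G2=NOT 1=0 -> 11110
State from step 5 equals state from step 4 -> cycle length 1

Answer: 1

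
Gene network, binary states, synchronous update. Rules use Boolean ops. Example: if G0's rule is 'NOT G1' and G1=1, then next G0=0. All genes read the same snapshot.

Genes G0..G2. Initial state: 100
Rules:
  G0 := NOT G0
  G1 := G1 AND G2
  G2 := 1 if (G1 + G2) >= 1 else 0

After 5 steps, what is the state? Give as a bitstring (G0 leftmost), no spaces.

Step 1: G0=NOT G0=NOT 1=0 G1=G1&G2=0&0=0 G2=(0+0>=1)=0 -> 000
Step 2: G0=NOT G0=NOT 0=1 G1=G1&G2=0&0=0 G2=(0+0>=1)=0 -> 100
Step 3: G0=NOT G0=NOT 1=0 G1=G1&G2=0&0=0 G2=(0+0>=1)=0 -> 000
Step 4: G0=NOT G0=NOT 0=1 G1=G1&G2=0&0=0 G2=(0+0>=1)=0 -> 100
Step 5: G0=NOT G0=NOT 1=0 G1=G1&G2=0&0=0 G2=(0+0>=1)=0 -> 000

000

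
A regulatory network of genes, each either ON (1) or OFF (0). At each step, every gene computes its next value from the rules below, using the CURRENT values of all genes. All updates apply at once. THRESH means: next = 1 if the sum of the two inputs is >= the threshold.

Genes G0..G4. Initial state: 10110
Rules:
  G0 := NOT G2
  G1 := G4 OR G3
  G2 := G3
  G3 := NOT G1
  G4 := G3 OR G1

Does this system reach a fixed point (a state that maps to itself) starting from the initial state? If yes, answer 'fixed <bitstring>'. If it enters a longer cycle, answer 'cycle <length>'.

Answer: fixed 11001

Derivation:
Step 0: 10110
Step 1: G0=NOT G2=NOT 1=0 G1=G4|G3=0|1=1 G2=G3=1 G3=NOT G1=NOT 0=1 G4=G3|G1=1|0=1 -> 01111
Step 2: G0=NOT G2=NOT 1=0 G1=G4|G3=1|1=1 G2=G3=1 G3=NOT G1=NOT 1=0 G4=G3|G1=1|1=1 -> 01101
Step 3: G0=NOT G2=NOT 1=0 G1=G4|G3=1|0=1 G2=G3=0 G3=NOT G1=NOT 1=0 G4=G3|G1=0|1=1 -> 01001
Step 4: G0=NOT G2=NOT 0=1 G1=G4|G3=1|0=1 G2=G3=0 G3=NOT G1=NOT 1=0 G4=G3|G1=0|1=1 -> 11001
Step 5: G0=NOT G2=NOT 0=1 G1=G4|G3=1|0=1 G2=G3=0 G3=NOT G1=NOT 1=0 G4=G3|G1=0|1=1 -> 11001
Fixed point reached at step 4: 11001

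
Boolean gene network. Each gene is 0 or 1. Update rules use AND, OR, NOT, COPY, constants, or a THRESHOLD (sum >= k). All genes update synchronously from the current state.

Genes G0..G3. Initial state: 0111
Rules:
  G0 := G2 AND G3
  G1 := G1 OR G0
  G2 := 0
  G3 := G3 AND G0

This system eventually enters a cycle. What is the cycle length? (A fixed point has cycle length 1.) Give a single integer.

Answer: 1

Derivation:
Step 0: 0111
Step 1: G0=G2&G3=1&1=1 G1=G1|G0=1|0=1 G2=0(const) G3=G3&G0=1&0=0 -> 1100
Step 2: G0=G2&G3=0&0=0 G1=G1|G0=1|1=1 G2=0(const) G3=G3&G0=0&1=0 -> 0100
Step 3: G0=G2&G3=0&0=0 G1=G1|G0=1|0=1 G2=0(const) G3=G3&G0=0&0=0 -> 0100
State from step 3 equals state from step 2 -> cycle length 1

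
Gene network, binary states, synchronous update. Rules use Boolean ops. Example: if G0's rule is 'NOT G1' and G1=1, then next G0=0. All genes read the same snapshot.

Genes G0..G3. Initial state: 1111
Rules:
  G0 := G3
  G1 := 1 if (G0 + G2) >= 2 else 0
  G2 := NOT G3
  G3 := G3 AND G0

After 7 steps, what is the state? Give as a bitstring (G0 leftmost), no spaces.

Step 1: G0=G3=1 G1=(1+1>=2)=1 G2=NOT G3=NOT 1=0 G3=G3&G0=1&1=1 -> 1101
Step 2: G0=G3=1 G1=(1+0>=2)=0 G2=NOT G3=NOT 1=0 G3=G3&G0=1&1=1 -> 1001
Step 3: G0=G3=1 G1=(1+0>=2)=0 G2=NOT G3=NOT 1=0 G3=G3&G0=1&1=1 -> 1001
Step 4: G0=G3=1 G1=(1+0>=2)=0 G2=NOT G3=NOT 1=0 G3=G3&G0=1&1=1 -> 1001
Step 5: G0=G3=1 G1=(1+0>=2)=0 G2=NOT G3=NOT 1=0 G3=G3&G0=1&1=1 -> 1001
Step 6: G0=G3=1 G1=(1+0>=2)=0 G2=NOT G3=NOT 1=0 G3=G3&G0=1&1=1 -> 1001
Step 7: G0=G3=1 G1=(1+0>=2)=0 G2=NOT G3=NOT 1=0 G3=G3&G0=1&1=1 -> 1001

1001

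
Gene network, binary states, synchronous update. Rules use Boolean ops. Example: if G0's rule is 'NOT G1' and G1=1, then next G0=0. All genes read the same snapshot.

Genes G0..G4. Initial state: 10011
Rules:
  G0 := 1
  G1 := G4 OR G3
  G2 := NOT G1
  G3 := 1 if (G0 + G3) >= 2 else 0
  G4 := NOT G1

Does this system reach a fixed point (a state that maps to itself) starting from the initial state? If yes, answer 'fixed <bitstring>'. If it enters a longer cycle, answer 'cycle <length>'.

Step 0: 10011
Step 1: G0=1(const) G1=G4|G3=1|1=1 G2=NOT G1=NOT 0=1 G3=(1+1>=2)=1 G4=NOT G1=NOT 0=1 -> 11111
Step 2: G0=1(const) G1=G4|G3=1|1=1 G2=NOT G1=NOT 1=0 G3=(1+1>=2)=1 G4=NOT G1=NOT 1=0 -> 11010
Step 3: G0=1(const) G1=G4|G3=0|1=1 G2=NOT G1=NOT 1=0 G3=(1+1>=2)=1 G4=NOT G1=NOT 1=0 -> 11010
Fixed point reached at step 2: 11010

Answer: fixed 11010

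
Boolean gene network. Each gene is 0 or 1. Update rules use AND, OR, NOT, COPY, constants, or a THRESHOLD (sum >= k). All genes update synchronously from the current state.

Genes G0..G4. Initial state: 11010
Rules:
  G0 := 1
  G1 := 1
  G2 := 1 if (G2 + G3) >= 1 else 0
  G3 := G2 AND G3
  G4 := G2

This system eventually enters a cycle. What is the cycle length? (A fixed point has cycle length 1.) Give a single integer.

Step 0: 11010
Step 1: G0=1(const) G1=1(const) G2=(0+1>=1)=1 G3=G2&G3=0&1=0 G4=G2=0 -> 11100
Step 2: G0=1(const) G1=1(const) G2=(1+0>=1)=1 G3=G2&G3=1&0=0 G4=G2=1 -> 11101
Step 3: G0=1(const) G1=1(const) G2=(1+0>=1)=1 G3=G2&G3=1&0=0 G4=G2=1 -> 11101
State from step 3 equals state from step 2 -> cycle length 1

Answer: 1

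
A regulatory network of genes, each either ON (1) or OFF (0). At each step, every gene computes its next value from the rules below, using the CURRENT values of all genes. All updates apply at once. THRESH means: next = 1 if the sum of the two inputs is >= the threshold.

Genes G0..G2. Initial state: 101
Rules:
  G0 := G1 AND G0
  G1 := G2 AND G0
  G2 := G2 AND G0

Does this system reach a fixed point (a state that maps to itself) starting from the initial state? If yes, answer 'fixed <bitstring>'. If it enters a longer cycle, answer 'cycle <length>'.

Answer: fixed 000

Derivation:
Step 0: 101
Step 1: G0=G1&G0=0&1=0 G1=G2&G0=1&1=1 G2=G2&G0=1&1=1 -> 011
Step 2: G0=G1&G0=1&0=0 G1=G2&G0=1&0=0 G2=G2&G0=1&0=0 -> 000
Step 3: G0=G1&G0=0&0=0 G1=G2&G0=0&0=0 G2=G2&G0=0&0=0 -> 000
Fixed point reached at step 2: 000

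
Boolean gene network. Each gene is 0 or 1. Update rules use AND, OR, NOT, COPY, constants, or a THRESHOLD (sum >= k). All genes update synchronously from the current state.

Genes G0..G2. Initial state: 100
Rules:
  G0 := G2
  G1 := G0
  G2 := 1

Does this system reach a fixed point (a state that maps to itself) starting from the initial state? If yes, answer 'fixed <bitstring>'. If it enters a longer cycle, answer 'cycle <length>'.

Answer: fixed 111

Derivation:
Step 0: 100
Step 1: G0=G2=0 G1=G0=1 G2=1(const) -> 011
Step 2: G0=G2=1 G1=G0=0 G2=1(const) -> 101
Step 3: G0=G2=1 G1=G0=1 G2=1(const) -> 111
Step 4: G0=G2=1 G1=G0=1 G2=1(const) -> 111
Fixed point reached at step 3: 111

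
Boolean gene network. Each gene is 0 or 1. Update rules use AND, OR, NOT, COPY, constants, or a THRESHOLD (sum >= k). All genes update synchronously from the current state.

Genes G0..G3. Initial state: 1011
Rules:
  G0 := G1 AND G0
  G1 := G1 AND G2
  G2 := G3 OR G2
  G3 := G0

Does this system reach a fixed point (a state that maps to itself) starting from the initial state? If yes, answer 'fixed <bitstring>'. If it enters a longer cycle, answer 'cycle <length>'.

Answer: fixed 0010

Derivation:
Step 0: 1011
Step 1: G0=G1&G0=0&1=0 G1=G1&G2=0&1=0 G2=G3|G2=1|1=1 G3=G0=1 -> 0011
Step 2: G0=G1&G0=0&0=0 G1=G1&G2=0&1=0 G2=G3|G2=1|1=1 G3=G0=0 -> 0010
Step 3: G0=G1&G0=0&0=0 G1=G1&G2=0&1=0 G2=G3|G2=0|1=1 G3=G0=0 -> 0010
Fixed point reached at step 2: 0010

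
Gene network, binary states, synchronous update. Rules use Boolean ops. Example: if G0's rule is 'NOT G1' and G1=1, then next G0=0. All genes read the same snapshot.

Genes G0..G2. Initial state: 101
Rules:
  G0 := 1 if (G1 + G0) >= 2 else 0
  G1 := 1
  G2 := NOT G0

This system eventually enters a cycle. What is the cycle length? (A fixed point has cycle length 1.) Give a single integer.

Step 0: 101
Step 1: G0=(0+1>=2)=0 G1=1(const) G2=NOT G0=NOT 1=0 -> 010
Step 2: G0=(1+0>=2)=0 G1=1(const) G2=NOT G0=NOT 0=1 -> 011
Step 3: G0=(1+0>=2)=0 G1=1(const) G2=NOT G0=NOT 0=1 -> 011
State from step 3 equals state from step 2 -> cycle length 1

Answer: 1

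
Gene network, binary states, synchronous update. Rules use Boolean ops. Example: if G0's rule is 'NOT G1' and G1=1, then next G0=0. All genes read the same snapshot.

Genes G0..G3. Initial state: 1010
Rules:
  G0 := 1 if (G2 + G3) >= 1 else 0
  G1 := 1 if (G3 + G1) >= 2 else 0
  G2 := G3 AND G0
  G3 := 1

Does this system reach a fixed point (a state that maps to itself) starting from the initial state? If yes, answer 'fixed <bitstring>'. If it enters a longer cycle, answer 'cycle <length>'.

Answer: fixed 1011

Derivation:
Step 0: 1010
Step 1: G0=(1+0>=1)=1 G1=(0+0>=2)=0 G2=G3&G0=0&1=0 G3=1(const) -> 1001
Step 2: G0=(0+1>=1)=1 G1=(1+0>=2)=0 G2=G3&G0=1&1=1 G3=1(const) -> 1011
Step 3: G0=(1+1>=1)=1 G1=(1+0>=2)=0 G2=G3&G0=1&1=1 G3=1(const) -> 1011
Fixed point reached at step 2: 1011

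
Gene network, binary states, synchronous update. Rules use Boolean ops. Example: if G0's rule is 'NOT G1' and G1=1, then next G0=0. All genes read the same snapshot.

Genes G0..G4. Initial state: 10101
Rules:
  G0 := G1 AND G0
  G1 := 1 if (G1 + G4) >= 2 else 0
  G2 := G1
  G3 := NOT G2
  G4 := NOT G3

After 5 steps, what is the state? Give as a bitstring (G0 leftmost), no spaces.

Step 1: G0=G1&G0=0&1=0 G1=(0+1>=2)=0 G2=G1=0 G3=NOT G2=NOT 1=0 G4=NOT G3=NOT 0=1 -> 00001
Step 2: G0=G1&G0=0&0=0 G1=(0+1>=2)=0 G2=G1=0 G3=NOT G2=NOT 0=1 G4=NOT G3=NOT 0=1 -> 00011
Step 3: G0=G1&G0=0&0=0 G1=(0+1>=2)=0 G2=G1=0 G3=NOT G2=NOT 0=1 G4=NOT G3=NOT 1=0 -> 00010
Step 4: G0=G1&G0=0&0=0 G1=(0+0>=2)=0 G2=G1=0 G3=NOT G2=NOT 0=1 G4=NOT G3=NOT 1=0 -> 00010
Step 5: G0=G1&G0=0&0=0 G1=(0+0>=2)=0 G2=G1=0 G3=NOT G2=NOT 0=1 G4=NOT G3=NOT 1=0 -> 00010

00010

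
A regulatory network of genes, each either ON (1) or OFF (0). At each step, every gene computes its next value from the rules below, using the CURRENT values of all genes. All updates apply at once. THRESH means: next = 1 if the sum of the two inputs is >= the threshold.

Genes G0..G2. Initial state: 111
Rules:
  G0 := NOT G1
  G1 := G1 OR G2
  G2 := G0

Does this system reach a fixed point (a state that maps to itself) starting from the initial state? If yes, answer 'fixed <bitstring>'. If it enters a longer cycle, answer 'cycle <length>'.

Step 0: 111
Step 1: G0=NOT G1=NOT 1=0 G1=G1|G2=1|1=1 G2=G0=1 -> 011
Step 2: G0=NOT G1=NOT 1=0 G1=G1|G2=1|1=1 G2=G0=0 -> 010
Step 3: G0=NOT G1=NOT 1=0 G1=G1|G2=1|0=1 G2=G0=0 -> 010
Fixed point reached at step 2: 010

Answer: fixed 010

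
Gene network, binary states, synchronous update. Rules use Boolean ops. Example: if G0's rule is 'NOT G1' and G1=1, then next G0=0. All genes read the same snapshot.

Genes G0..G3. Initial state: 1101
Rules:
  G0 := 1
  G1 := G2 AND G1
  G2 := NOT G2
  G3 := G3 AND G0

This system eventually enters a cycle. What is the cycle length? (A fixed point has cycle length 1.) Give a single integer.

Step 0: 1101
Step 1: G0=1(const) G1=G2&G1=0&1=0 G2=NOT G2=NOT 0=1 G3=G3&G0=1&1=1 -> 1011
Step 2: G0=1(const) G1=G2&G1=1&0=0 G2=NOT G2=NOT 1=0 G3=G3&G0=1&1=1 -> 1001
Step 3: G0=1(const) G1=G2&G1=0&0=0 G2=NOT G2=NOT 0=1 G3=G3&G0=1&1=1 -> 1011
State from step 3 equals state from step 1 -> cycle length 2

Answer: 2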